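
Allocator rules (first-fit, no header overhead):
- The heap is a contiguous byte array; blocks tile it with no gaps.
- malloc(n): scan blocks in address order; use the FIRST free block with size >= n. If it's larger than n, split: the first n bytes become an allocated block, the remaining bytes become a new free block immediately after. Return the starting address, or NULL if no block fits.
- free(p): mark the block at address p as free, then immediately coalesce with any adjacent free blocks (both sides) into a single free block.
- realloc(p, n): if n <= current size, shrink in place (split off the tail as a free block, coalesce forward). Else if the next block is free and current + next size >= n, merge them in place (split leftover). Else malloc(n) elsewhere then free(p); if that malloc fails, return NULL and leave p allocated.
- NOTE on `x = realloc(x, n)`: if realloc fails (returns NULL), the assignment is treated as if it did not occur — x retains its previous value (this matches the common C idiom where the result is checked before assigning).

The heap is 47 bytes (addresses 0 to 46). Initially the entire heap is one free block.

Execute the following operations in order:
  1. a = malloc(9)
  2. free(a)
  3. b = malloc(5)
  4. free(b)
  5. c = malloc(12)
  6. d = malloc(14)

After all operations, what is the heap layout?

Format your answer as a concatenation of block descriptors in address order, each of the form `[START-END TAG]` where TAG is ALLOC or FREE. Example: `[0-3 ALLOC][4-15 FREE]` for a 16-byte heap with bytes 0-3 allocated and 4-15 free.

Op 1: a = malloc(9) -> a = 0; heap: [0-8 ALLOC][9-46 FREE]
Op 2: free(a) -> (freed a); heap: [0-46 FREE]
Op 3: b = malloc(5) -> b = 0; heap: [0-4 ALLOC][5-46 FREE]
Op 4: free(b) -> (freed b); heap: [0-46 FREE]
Op 5: c = malloc(12) -> c = 0; heap: [0-11 ALLOC][12-46 FREE]
Op 6: d = malloc(14) -> d = 12; heap: [0-11 ALLOC][12-25 ALLOC][26-46 FREE]

Answer: [0-11 ALLOC][12-25 ALLOC][26-46 FREE]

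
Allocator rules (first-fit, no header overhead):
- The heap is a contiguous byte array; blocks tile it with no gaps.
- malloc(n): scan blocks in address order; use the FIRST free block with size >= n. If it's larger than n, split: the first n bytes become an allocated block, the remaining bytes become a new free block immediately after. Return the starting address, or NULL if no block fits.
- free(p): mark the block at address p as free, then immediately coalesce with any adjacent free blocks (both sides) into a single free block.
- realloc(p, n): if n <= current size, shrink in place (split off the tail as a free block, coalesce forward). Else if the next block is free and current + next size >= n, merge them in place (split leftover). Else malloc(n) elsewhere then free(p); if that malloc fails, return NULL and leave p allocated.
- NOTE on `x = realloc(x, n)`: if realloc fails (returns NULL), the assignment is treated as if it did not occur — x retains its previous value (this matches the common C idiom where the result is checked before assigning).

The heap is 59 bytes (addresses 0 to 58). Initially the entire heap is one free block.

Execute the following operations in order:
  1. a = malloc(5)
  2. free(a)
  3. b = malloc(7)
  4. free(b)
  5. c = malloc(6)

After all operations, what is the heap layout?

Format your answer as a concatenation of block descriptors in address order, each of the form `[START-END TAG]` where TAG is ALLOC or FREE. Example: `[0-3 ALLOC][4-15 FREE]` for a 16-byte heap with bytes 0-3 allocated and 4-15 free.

Answer: [0-5 ALLOC][6-58 FREE]

Derivation:
Op 1: a = malloc(5) -> a = 0; heap: [0-4 ALLOC][5-58 FREE]
Op 2: free(a) -> (freed a); heap: [0-58 FREE]
Op 3: b = malloc(7) -> b = 0; heap: [0-6 ALLOC][7-58 FREE]
Op 4: free(b) -> (freed b); heap: [0-58 FREE]
Op 5: c = malloc(6) -> c = 0; heap: [0-5 ALLOC][6-58 FREE]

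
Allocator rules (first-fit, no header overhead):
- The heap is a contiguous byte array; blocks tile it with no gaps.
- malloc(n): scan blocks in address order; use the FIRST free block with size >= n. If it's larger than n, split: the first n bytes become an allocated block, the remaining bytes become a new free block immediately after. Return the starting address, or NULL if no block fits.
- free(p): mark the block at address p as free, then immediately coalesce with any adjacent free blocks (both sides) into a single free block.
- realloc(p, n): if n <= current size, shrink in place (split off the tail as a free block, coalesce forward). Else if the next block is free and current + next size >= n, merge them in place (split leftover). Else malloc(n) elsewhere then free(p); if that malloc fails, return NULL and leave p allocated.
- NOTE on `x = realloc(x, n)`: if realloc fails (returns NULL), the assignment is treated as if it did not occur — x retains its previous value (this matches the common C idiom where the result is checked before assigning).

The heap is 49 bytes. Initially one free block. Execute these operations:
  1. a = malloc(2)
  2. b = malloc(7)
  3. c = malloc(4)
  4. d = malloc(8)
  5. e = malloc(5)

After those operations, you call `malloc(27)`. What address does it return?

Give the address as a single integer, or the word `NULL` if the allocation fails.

Op 1: a = malloc(2) -> a = 0; heap: [0-1 ALLOC][2-48 FREE]
Op 2: b = malloc(7) -> b = 2; heap: [0-1 ALLOC][2-8 ALLOC][9-48 FREE]
Op 3: c = malloc(4) -> c = 9; heap: [0-1 ALLOC][2-8 ALLOC][9-12 ALLOC][13-48 FREE]
Op 4: d = malloc(8) -> d = 13; heap: [0-1 ALLOC][2-8 ALLOC][9-12 ALLOC][13-20 ALLOC][21-48 FREE]
Op 5: e = malloc(5) -> e = 21; heap: [0-1 ALLOC][2-8 ALLOC][9-12 ALLOC][13-20 ALLOC][21-25 ALLOC][26-48 FREE]
malloc(27): first-fit scan over [0-1 ALLOC][2-8 ALLOC][9-12 ALLOC][13-20 ALLOC][21-25 ALLOC][26-48 FREE] -> NULL

Answer: NULL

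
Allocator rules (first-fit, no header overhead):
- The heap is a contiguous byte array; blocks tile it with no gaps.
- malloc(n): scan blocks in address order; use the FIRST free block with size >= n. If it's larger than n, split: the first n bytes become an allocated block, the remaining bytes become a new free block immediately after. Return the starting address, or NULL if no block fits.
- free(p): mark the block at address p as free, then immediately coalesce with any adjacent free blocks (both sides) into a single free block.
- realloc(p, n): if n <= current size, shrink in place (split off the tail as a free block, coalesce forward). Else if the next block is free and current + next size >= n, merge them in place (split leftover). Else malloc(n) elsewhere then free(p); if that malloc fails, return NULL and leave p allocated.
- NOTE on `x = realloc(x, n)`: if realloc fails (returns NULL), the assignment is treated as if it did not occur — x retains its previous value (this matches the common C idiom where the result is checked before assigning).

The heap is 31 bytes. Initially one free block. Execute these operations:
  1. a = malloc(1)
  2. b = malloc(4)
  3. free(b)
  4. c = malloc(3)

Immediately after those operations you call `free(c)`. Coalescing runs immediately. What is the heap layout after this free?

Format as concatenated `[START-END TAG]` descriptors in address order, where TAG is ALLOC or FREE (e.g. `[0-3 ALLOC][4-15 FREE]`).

Op 1: a = malloc(1) -> a = 0; heap: [0-0 ALLOC][1-30 FREE]
Op 2: b = malloc(4) -> b = 1; heap: [0-0 ALLOC][1-4 ALLOC][5-30 FREE]
Op 3: free(b) -> (freed b); heap: [0-0 ALLOC][1-30 FREE]
Op 4: c = malloc(3) -> c = 1; heap: [0-0 ALLOC][1-3 ALLOC][4-30 FREE]
free(c): c = 1 -> block [1-3 ALLOC]; mark free, coalesce with adjacent free neighbors -> [0-0 ALLOC][1-30 FREE]

Answer: [0-0 ALLOC][1-30 FREE]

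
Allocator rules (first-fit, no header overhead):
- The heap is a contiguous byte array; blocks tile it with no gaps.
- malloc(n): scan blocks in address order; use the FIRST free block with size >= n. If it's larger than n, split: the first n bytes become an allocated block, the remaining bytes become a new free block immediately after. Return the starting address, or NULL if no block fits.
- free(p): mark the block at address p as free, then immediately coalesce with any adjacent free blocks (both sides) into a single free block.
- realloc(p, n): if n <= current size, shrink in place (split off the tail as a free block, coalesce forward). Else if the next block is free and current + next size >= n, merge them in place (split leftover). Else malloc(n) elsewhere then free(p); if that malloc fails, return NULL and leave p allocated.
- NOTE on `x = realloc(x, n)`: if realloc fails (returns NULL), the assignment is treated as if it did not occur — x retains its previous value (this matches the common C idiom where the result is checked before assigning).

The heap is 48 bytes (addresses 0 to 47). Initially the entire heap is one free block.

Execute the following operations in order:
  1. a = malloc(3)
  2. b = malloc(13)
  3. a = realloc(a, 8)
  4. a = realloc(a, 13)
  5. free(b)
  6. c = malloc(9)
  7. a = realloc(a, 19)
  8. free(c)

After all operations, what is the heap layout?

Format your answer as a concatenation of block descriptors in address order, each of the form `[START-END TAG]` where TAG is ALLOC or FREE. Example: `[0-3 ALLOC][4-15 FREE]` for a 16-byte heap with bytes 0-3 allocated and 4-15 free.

Answer: [0-15 FREE][16-34 ALLOC][35-47 FREE]

Derivation:
Op 1: a = malloc(3) -> a = 0; heap: [0-2 ALLOC][3-47 FREE]
Op 2: b = malloc(13) -> b = 3; heap: [0-2 ALLOC][3-15 ALLOC][16-47 FREE]
Op 3: a = realloc(a, 8) -> a = 16; heap: [0-2 FREE][3-15 ALLOC][16-23 ALLOC][24-47 FREE]
Op 4: a = realloc(a, 13) -> a = 16; heap: [0-2 FREE][3-15 ALLOC][16-28 ALLOC][29-47 FREE]
Op 5: free(b) -> (freed b); heap: [0-15 FREE][16-28 ALLOC][29-47 FREE]
Op 6: c = malloc(9) -> c = 0; heap: [0-8 ALLOC][9-15 FREE][16-28 ALLOC][29-47 FREE]
Op 7: a = realloc(a, 19) -> a = 16; heap: [0-8 ALLOC][9-15 FREE][16-34 ALLOC][35-47 FREE]
Op 8: free(c) -> (freed c); heap: [0-15 FREE][16-34 ALLOC][35-47 FREE]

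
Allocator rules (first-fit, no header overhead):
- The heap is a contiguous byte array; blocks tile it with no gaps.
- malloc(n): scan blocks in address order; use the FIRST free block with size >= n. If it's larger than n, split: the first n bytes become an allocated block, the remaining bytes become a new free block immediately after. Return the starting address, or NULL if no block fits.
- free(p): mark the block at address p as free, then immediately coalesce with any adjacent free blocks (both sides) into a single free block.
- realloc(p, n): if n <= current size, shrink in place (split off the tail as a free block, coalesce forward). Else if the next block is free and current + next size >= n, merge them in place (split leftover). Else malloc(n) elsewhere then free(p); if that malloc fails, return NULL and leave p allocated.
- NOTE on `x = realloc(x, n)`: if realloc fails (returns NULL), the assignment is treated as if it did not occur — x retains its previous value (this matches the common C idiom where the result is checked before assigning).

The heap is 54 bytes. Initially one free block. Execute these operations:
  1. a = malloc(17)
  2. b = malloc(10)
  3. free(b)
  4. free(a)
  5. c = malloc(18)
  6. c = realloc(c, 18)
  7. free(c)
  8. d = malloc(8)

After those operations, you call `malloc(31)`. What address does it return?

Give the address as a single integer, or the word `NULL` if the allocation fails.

Answer: 8

Derivation:
Op 1: a = malloc(17) -> a = 0; heap: [0-16 ALLOC][17-53 FREE]
Op 2: b = malloc(10) -> b = 17; heap: [0-16 ALLOC][17-26 ALLOC][27-53 FREE]
Op 3: free(b) -> (freed b); heap: [0-16 ALLOC][17-53 FREE]
Op 4: free(a) -> (freed a); heap: [0-53 FREE]
Op 5: c = malloc(18) -> c = 0; heap: [0-17 ALLOC][18-53 FREE]
Op 6: c = realloc(c, 18) -> c = 0; heap: [0-17 ALLOC][18-53 FREE]
Op 7: free(c) -> (freed c); heap: [0-53 FREE]
Op 8: d = malloc(8) -> d = 0; heap: [0-7 ALLOC][8-53 FREE]
malloc(31): first-fit scan over [0-7 ALLOC][8-53 FREE] -> 8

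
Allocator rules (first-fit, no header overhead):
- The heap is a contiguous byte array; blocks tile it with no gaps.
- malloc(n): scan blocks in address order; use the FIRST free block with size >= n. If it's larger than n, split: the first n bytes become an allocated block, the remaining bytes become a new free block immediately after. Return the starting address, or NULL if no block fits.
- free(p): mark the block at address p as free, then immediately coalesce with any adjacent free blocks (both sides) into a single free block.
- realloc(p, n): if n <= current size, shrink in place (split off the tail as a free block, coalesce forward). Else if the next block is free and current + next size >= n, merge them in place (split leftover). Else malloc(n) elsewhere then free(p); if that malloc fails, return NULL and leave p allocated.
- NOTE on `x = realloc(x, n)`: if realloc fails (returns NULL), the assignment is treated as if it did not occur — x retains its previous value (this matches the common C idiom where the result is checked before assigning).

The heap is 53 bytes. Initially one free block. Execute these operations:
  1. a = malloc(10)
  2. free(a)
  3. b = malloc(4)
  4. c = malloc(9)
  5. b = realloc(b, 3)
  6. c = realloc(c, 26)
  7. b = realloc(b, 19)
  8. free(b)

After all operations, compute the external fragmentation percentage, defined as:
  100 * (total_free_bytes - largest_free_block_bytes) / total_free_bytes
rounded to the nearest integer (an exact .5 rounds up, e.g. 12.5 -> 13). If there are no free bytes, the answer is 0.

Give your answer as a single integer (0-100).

Op 1: a = malloc(10) -> a = 0; heap: [0-9 ALLOC][10-52 FREE]
Op 2: free(a) -> (freed a); heap: [0-52 FREE]
Op 3: b = malloc(4) -> b = 0; heap: [0-3 ALLOC][4-52 FREE]
Op 4: c = malloc(9) -> c = 4; heap: [0-3 ALLOC][4-12 ALLOC][13-52 FREE]
Op 5: b = realloc(b, 3) -> b = 0; heap: [0-2 ALLOC][3-3 FREE][4-12 ALLOC][13-52 FREE]
Op 6: c = realloc(c, 26) -> c = 4; heap: [0-2 ALLOC][3-3 FREE][4-29 ALLOC][30-52 FREE]
Op 7: b = realloc(b, 19) -> b = 30; heap: [0-3 FREE][4-29 ALLOC][30-48 ALLOC][49-52 FREE]
Op 8: free(b) -> (freed b); heap: [0-3 FREE][4-29 ALLOC][30-52 FREE]
Free blocks: [4 23] total_free=27 largest=23 -> 100*(27-23)/27 = 400/27 ≈ 14.815 -> rounds to 15

Answer: 15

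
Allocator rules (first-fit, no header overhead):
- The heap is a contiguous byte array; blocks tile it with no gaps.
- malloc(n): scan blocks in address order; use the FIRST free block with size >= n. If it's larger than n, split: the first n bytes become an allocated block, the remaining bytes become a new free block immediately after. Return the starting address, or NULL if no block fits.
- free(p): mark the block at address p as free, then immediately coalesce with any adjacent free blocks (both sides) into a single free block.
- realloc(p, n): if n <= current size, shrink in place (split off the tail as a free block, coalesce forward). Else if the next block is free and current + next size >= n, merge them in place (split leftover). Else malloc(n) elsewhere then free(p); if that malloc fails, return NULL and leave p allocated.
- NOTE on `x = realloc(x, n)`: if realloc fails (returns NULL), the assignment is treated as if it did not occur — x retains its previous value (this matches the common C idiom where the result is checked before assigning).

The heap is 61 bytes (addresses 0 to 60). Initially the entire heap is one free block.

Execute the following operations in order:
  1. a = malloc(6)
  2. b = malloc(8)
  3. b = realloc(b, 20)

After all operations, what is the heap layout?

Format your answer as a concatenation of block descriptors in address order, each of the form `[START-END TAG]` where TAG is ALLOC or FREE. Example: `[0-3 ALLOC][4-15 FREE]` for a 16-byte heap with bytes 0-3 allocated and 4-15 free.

Answer: [0-5 ALLOC][6-25 ALLOC][26-60 FREE]

Derivation:
Op 1: a = malloc(6) -> a = 0; heap: [0-5 ALLOC][6-60 FREE]
Op 2: b = malloc(8) -> b = 6; heap: [0-5 ALLOC][6-13 ALLOC][14-60 FREE]
Op 3: b = realloc(b, 20) -> b = 6; heap: [0-5 ALLOC][6-25 ALLOC][26-60 FREE]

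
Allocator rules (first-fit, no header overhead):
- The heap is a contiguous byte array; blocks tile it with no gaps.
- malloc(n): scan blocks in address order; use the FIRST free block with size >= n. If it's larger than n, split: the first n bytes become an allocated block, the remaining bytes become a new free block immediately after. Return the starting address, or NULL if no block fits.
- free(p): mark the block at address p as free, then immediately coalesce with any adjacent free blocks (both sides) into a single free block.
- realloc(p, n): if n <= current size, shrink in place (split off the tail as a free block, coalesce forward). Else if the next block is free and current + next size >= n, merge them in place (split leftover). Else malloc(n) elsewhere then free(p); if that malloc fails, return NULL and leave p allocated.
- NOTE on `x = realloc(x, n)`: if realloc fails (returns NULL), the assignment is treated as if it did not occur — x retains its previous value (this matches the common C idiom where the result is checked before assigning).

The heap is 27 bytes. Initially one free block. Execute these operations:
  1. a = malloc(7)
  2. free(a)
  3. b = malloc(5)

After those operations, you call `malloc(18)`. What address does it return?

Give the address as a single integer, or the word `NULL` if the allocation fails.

Answer: 5

Derivation:
Op 1: a = malloc(7) -> a = 0; heap: [0-6 ALLOC][7-26 FREE]
Op 2: free(a) -> (freed a); heap: [0-26 FREE]
Op 3: b = malloc(5) -> b = 0; heap: [0-4 ALLOC][5-26 FREE]
malloc(18): first-fit scan over [0-4 ALLOC][5-26 FREE] -> 5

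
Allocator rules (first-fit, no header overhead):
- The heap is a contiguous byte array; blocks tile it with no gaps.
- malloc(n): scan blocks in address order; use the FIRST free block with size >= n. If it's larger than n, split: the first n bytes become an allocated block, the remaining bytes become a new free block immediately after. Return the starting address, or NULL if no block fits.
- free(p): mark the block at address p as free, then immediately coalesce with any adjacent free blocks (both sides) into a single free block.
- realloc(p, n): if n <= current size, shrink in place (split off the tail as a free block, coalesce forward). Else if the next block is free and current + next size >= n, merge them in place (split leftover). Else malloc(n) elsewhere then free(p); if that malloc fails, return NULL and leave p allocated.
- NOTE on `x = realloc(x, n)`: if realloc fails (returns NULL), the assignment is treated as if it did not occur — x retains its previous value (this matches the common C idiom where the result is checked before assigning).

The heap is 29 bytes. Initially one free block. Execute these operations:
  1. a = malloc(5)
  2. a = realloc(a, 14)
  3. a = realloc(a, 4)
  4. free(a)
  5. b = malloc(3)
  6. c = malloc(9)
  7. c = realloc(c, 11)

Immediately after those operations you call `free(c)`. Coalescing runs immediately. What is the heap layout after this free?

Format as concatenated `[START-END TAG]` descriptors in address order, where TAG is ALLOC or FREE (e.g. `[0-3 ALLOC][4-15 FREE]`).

Op 1: a = malloc(5) -> a = 0; heap: [0-4 ALLOC][5-28 FREE]
Op 2: a = realloc(a, 14) -> a = 0; heap: [0-13 ALLOC][14-28 FREE]
Op 3: a = realloc(a, 4) -> a = 0; heap: [0-3 ALLOC][4-28 FREE]
Op 4: free(a) -> (freed a); heap: [0-28 FREE]
Op 5: b = malloc(3) -> b = 0; heap: [0-2 ALLOC][3-28 FREE]
Op 6: c = malloc(9) -> c = 3; heap: [0-2 ALLOC][3-11 ALLOC][12-28 FREE]
Op 7: c = realloc(c, 11) -> c = 3; heap: [0-2 ALLOC][3-13 ALLOC][14-28 FREE]
free(c): c = 3 -> block [3-13 ALLOC]; mark free, coalesce with adjacent free neighbors -> [0-2 ALLOC][3-28 FREE]

Answer: [0-2 ALLOC][3-28 FREE]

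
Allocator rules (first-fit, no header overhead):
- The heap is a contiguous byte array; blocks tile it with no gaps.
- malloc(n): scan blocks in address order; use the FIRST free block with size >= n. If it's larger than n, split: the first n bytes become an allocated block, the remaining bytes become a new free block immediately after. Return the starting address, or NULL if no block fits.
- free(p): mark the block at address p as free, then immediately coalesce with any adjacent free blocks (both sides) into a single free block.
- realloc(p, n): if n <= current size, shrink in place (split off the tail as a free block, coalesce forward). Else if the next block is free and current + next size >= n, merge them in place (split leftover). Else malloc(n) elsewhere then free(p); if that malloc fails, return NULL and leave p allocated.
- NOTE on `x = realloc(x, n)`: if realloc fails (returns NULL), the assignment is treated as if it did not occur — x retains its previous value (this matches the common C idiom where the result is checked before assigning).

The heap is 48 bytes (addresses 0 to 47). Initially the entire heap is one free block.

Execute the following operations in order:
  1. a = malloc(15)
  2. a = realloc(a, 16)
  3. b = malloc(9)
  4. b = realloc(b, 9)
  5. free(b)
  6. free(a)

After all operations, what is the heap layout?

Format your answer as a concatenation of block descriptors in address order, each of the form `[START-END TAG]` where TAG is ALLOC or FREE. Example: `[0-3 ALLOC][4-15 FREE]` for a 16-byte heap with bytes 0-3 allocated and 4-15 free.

Answer: [0-47 FREE]

Derivation:
Op 1: a = malloc(15) -> a = 0; heap: [0-14 ALLOC][15-47 FREE]
Op 2: a = realloc(a, 16) -> a = 0; heap: [0-15 ALLOC][16-47 FREE]
Op 3: b = malloc(9) -> b = 16; heap: [0-15 ALLOC][16-24 ALLOC][25-47 FREE]
Op 4: b = realloc(b, 9) -> b = 16; heap: [0-15 ALLOC][16-24 ALLOC][25-47 FREE]
Op 5: free(b) -> (freed b); heap: [0-15 ALLOC][16-47 FREE]
Op 6: free(a) -> (freed a); heap: [0-47 FREE]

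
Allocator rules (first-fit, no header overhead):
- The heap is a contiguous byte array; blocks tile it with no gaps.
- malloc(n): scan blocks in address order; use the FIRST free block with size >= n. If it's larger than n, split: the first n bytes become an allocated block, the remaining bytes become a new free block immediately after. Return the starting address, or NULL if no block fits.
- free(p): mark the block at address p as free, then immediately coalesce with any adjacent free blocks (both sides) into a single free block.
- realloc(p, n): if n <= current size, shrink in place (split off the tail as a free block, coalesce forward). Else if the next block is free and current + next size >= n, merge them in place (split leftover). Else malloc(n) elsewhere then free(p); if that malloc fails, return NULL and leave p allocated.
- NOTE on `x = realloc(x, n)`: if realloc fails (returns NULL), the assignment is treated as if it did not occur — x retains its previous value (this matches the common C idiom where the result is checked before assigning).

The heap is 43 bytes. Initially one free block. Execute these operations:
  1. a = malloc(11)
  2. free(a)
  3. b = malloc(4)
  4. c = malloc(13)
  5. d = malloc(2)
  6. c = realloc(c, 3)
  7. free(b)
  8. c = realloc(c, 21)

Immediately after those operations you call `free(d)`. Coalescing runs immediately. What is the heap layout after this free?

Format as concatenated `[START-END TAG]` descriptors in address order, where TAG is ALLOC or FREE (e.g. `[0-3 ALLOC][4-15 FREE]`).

Answer: [0-18 FREE][19-39 ALLOC][40-42 FREE]

Derivation:
Op 1: a = malloc(11) -> a = 0; heap: [0-10 ALLOC][11-42 FREE]
Op 2: free(a) -> (freed a); heap: [0-42 FREE]
Op 3: b = malloc(4) -> b = 0; heap: [0-3 ALLOC][4-42 FREE]
Op 4: c = malloc(13) -> c = 4; heap: [0-3 ALLOC][4-16 ALLOC][17-42 FREE]
Op 5: d = malloc(2) -> d = 17; heap: [0-3 ALLOC][4-16 ALLOC][17-18 ALLOC][19-42 FREE]
Op 6: c = realloc(c, 3) -> c = 4; heap: [0-3 ALLOC][4-6 ALLOC][7-16 FREE][17-18 ALLOC][19-42 FREE]
Op 7: free(b) -> (freed b); heap: [0-3 FREE][4-6 ALLOC][7-16 FREE][17-18 ALLOC][19-42 FREE]
Op 8: c = realloc(c, 21) -> c = 19; heap: [0-16 FREE][17-18 ALLOC][19-39 ALLOC][40-42 FREE]
free(d): d = 17 -> block [17-18 ALLOC]; mark free, coalesce with adjacent free neighbors -> [0-18 FREE][19-39 ALLOC][40-42 FREE]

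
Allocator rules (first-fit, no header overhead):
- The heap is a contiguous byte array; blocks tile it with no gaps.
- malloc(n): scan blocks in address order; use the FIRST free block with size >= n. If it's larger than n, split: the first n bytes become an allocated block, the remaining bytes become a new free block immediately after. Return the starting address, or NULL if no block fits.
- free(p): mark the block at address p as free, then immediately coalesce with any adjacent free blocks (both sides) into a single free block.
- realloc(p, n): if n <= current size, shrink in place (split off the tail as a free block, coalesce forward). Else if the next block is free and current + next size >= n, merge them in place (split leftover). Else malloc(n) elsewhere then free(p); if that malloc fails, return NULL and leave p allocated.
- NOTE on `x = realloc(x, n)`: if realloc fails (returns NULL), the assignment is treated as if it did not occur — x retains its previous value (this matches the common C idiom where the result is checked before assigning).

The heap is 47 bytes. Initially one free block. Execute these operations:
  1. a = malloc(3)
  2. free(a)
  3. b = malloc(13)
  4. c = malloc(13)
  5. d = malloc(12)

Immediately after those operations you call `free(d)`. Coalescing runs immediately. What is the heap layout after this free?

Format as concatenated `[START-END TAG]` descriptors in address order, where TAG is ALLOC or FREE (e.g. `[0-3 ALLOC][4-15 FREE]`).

Op 1: a = malloc(3) -> a = 0; heap: [0-2 ALLOC][3-46 FREE]
Op 2: free(a) -> (freed a); heap: [0-46 FREE]
Op 3: b = malloc(13) -> b = 0; heap: [0-12 ALLOC][13-46 FREE]
Op 4: c = malloc(13) -> c = 13; heap: [0-12 ALLOC][13-25 ALLOC][26-46 FREE]
Op 5: d = malloc(12) -> d = 26; heap: [0-12 ALLOC][13-25 ALLOC][26-37 ALLOC][38-46 FREE]
free(d): d = 26 -> block [26-37 ALLOC]; mark free, coalesce with adjacent free neighbors -> [0-12 ALLOC][13-25 ALLOC][26-46 FREE]

Answer: [0-12 ALLOC][13-25 ALLOC][26-46 FREE]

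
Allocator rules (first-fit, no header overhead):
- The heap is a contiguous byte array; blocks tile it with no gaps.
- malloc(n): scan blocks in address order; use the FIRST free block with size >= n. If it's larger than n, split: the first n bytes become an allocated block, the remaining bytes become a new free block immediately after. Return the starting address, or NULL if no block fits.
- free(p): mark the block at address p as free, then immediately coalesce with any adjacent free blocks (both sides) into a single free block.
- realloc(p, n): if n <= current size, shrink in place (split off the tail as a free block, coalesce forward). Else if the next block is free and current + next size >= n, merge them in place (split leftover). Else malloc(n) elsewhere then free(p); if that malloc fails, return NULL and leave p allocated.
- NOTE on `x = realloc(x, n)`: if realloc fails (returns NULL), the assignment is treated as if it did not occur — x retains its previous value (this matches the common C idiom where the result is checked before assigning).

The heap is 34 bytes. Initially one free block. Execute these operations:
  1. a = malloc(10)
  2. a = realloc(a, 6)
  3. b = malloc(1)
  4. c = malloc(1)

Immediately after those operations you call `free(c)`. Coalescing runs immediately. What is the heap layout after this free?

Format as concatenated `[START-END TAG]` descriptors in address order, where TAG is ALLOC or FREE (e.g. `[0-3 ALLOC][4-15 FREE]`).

Op 1: a = malloc(10) -> a = 0; heap: [0-9 ALLOC][10-33 FREE]
Op 2: a = realloc(a, 6) -> a = 0; heap: [0-5 ALLOC][6-33 FREE]
Op 3: b = malloc(1) -> b = 6; heap: [0-5 ALLOC][6-6 ALLOC][7-33 FREE]
Op 4: c = malloc(1) -> c = 7; heap: [0-5 ALLOC][6-6 ALLOC][7-7 ALLOC][8-33 FREE]
free(c): c = 7 -> block [7-7 ALLOC]; mark free, coalesce with adjacent free neighbors -> [0-5 ALLOC][6-6 ALLOC][7-33 FREE]

Answer: [0-5 ALLOC][6-6 ALLOC][7-33 FREE]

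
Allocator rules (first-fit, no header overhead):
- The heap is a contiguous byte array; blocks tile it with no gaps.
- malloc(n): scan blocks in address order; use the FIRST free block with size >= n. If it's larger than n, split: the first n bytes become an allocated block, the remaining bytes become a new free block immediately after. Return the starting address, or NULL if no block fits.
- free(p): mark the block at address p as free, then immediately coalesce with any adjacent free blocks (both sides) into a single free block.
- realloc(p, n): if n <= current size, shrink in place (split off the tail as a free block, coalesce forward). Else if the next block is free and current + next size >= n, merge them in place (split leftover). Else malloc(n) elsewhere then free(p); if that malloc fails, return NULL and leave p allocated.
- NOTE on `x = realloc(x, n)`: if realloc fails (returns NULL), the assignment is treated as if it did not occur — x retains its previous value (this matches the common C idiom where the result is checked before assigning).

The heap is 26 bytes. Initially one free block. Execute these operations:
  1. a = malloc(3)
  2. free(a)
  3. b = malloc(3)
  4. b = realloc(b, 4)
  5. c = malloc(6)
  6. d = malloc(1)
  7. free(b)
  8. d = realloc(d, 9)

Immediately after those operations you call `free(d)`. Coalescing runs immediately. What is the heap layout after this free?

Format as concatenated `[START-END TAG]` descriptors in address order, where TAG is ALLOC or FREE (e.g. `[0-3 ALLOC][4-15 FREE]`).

Op 1: a = malloc(3) -> a = 0; heap: [0-2 ALLOC][3-25 FREE]
Op 2: free(a) -> (freed a); heap: [0-25 FREE]
Op 3: b = malloc(3) -> b = 0; heap: [0-2 ALLOC][3-25 FREE]
Op 4: b = realloc(b, 4) -> b = 0; heap: [0-3 ALLOC][4-25 FREE]
Op 5: c = malloc(6) -> c = 4; heap: [0-3 ALLOC][4-9 ALLOC][10-25 FREE]
Op 6: d = malloc(1) -> d = 10; heap: [0-3 ALLOC][4-9 ALLOC][10-10 ALLOC][11-25 FREE]
Op 7: free(b) -> (freed b); heap: [0-3 FREE][4-9 ALLOC][10-10 ALLOC][11-25 FREE]
Op 8: d = realloc(d, 9) -> d = 10; heap: [0-3 FREE][4-9 ALLOC][10-18 ALLOC][19-25 FREE]
free(d): d = 10 -> block [10-18 ALLOC]; mark free, coalesce with adjacent free neighbors -> [0-3 FREE][4-9 ALLOC][10-25 FREE]

Answer: [0-3 FREE][4-9 ALLOC][10-25 FREE]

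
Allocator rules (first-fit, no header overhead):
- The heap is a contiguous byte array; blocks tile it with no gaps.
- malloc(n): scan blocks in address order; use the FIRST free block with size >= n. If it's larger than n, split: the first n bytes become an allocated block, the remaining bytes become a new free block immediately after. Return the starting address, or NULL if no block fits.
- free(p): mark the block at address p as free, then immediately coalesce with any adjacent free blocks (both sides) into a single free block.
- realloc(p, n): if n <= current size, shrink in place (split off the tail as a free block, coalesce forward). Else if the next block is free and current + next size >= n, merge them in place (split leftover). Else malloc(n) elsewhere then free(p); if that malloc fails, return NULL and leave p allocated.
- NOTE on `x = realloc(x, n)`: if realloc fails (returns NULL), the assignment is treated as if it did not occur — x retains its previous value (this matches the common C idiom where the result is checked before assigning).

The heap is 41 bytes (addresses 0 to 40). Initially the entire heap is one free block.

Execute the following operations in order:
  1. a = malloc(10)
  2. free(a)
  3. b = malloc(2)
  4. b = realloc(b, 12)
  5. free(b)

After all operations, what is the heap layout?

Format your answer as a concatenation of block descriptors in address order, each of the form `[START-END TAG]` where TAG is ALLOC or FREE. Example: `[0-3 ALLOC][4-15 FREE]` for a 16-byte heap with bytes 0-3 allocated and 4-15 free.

Op 1: a = malloc(10) -> a = 0; heap: [0-9 ALLOC][10-40 FREE]
Op 2: free(a) -> (freed a); heap: [0-40 FREE]
Op 3: b = malloc(2) -> b = 0; heap: [0-1 ALLOC][2-40 FREE]
Op 4: b = realloc(b, 12) -> b = 0; heap: [0-11 ALLOC][12-40 FREE]
Op 5: free(b) -> (freed b); heap: [0-40 FREE]

Answer: [0-40 FREE]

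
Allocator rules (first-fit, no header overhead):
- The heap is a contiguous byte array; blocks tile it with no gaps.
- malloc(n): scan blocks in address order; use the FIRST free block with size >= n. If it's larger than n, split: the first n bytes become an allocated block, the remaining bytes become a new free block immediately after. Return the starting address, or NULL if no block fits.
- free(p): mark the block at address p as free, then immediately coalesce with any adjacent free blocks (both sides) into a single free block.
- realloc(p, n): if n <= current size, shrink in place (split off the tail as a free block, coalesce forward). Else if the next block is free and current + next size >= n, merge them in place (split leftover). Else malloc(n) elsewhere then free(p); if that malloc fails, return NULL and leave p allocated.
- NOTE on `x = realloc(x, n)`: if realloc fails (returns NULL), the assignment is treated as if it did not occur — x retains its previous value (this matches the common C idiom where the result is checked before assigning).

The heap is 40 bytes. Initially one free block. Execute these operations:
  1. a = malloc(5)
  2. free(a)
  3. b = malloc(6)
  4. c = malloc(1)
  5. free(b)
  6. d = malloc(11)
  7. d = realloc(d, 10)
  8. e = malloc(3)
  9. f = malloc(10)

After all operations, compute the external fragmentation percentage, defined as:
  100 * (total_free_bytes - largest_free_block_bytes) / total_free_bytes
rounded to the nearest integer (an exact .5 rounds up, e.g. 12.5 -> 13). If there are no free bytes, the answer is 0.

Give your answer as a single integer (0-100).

Answer: 19

Derivation:
Op 1: a = malloc(5) -> a = 0; heap: [0-4 ALLOC][5-39 FREE]
Op 2: free(a) -> (freed a); heap: [0-39 FREE]
Op 3: b = malloc(6) -> b = 0; heap: [0-5 ALLOC][6-39 FREE]
Op 4: c = malloc(1) -> c = 6; heap: [0-5 ALLOC][6-6 ALLOC][7-39 FREE]
Op 5: free(b) -> (freed b); heap: [0-5 FREE][6-6 ALLOC][7-39 FREE]
Op 6: d = malloc(11) -> d = 7; heap: [0-5 FREE][6-6 ALLOC][7-17 ALLOC][18-39 FREE]
Op 7: d = realloc(d, 10) -> d = 7; heap: [0-5 FREE][6-6 ALLOC][7-16 ALLOC][17-39 FREE]
Op 8: e = malloc(3) -> e = 0; heap: [0-2 ALLOC][3-5 FREE][6-6 ALLOC][7-16 ALLOC][17-39 FREE]
Op 9: f = malloc(10) -> f = 17; heap: [0-2 ALLOC][3-5 FREE][6-6 ALLOC][7-16 ALLOC][17-26 ALLOC][27-39 FREE]
Free blocks: [3 13] total_free=16 largest=13 -> 100*(16-13)/16 = 300/16 = 18.75 -> rounds to 19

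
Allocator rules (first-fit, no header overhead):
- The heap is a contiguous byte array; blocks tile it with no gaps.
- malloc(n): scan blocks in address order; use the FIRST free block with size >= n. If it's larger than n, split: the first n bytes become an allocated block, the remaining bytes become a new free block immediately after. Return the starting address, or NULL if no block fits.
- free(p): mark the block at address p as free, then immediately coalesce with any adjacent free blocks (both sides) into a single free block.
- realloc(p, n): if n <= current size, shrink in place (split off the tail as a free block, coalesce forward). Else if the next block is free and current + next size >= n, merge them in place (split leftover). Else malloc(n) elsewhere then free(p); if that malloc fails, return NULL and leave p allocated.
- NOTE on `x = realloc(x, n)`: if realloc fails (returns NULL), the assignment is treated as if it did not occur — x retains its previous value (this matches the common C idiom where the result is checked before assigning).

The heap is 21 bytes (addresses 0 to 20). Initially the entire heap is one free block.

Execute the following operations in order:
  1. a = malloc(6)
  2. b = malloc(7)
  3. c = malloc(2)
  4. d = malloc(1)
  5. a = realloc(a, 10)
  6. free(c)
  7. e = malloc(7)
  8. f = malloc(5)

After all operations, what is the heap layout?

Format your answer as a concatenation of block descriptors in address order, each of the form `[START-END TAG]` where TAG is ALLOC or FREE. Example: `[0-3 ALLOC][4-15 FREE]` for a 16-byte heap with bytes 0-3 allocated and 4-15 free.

Op 1: a = malloc(6) -> a = 0; heap: [0-5 ALLOC][6-20 FREE]
Op 2: b = malloc(7) -> b = 6; heap: [0-5 ALLOC][6-12 ALLOC][13-20 FREE]
Op 3: c = malloc(2) -> c = 13; heap: [0-5 ALLOC][6-12 ALLOC][13-14 ALLOC][15-20 FREE]
Op 4: d = malloc(1) -> d = 15; heap: [0-5 ALLOC][6-12 ALLOC][13-14 ALLOC][15-15 ALLOC][16-20 FREE]
Op 5: a = realloc(a, 10) -> NULL (a unchanged); heap: [0-5 ALLOC][6-12 ALLOC][13-14 ALLOC][15-15 ALLOC][16-20 FREE]
Op 6: free(c) -> (freed c); heap: [0-5 ALLOC][6-12 ALLOC][13-14 FREE][15-15 ALLOC][16-20 FREE]
Op 7: e = malloc(7) -> e = NULL; heap: [0-5 ALLOC][6-12 ALLOC][13-14 FREE][15-15 ALLOC][16-20 FREE]
Op 8: f = malloc(5) -> f = 16; heap: [0-5 ALLOC][6-12 ALLOC][13-14 FREE][15-15 ALLOC][16-20 ALLOC]

Answer: [0-5 ALLOC][6-12 ALLOC][13-14 FREE][15-15 ALLOC][16-20 ALLOC]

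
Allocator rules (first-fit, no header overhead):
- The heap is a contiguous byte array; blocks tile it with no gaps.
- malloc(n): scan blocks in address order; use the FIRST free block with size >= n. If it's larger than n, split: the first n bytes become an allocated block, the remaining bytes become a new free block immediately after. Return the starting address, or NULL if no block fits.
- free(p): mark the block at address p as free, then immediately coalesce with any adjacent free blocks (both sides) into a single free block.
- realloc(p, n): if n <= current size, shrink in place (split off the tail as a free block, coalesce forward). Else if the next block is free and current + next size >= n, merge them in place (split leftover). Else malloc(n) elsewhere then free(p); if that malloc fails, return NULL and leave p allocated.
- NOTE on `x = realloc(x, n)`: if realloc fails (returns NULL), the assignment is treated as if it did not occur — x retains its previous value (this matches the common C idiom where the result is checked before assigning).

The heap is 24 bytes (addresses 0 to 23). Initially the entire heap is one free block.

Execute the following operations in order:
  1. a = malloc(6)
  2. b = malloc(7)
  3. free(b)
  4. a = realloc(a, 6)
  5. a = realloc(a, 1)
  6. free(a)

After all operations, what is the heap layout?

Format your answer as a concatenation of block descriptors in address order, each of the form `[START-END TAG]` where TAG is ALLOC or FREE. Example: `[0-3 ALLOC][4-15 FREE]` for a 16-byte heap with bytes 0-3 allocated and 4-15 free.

Op 1: a = malloc(6) -> a = 0; heap: [0-5 ALLOC][6-23 FREE]
Op 2: b = malloc(7) -> b = 6; heap: [0-5 ALLOC][6-12 ALLOC][13-23 FREE]
Op 3: free(b) -> (freed b); heap: [0-5 ALLOC][6-23 FREE]
Op 4: a = realloc(a, 6) -> a = 0; heap: [0-5 ALLOC][6-23 FREE]
Op 5: a = realloc(a, 1) -> a = 0; heap: [0-0 ALLOC][1-23 FREE]
Op 6: free(a) -> (freed a); heap: [0-23 FREE]

Answer: [0-23 FREE]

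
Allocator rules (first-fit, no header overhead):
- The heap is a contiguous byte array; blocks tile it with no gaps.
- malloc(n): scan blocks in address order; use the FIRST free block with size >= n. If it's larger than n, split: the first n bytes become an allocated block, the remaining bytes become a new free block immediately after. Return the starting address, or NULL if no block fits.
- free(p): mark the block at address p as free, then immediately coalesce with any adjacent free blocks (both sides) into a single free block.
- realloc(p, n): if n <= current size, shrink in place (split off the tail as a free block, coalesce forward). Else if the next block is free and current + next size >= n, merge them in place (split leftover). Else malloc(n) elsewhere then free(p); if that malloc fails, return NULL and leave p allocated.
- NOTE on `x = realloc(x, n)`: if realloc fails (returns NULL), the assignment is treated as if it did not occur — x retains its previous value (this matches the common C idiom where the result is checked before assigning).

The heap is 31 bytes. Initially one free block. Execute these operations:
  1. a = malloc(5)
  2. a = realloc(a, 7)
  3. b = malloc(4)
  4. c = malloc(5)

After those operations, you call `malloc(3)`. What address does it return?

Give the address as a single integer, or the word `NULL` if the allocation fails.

Answer: 16

Derivation:
Op 1: a = malloc(5) -> a = 0; heap: [0-4 ALLOC][5-30 FREE]
Op 2: a = realloc(a, 7) -> a = 0; heap: [0-6 ALLOC][7-30 FREE]
Op 3: b = malloc(4) -> b = 7; heap: [0-6 ALLOC][7-10 ALLOC][11-30 FREE]
Op 4: c = malloc(5) -> c = 11; heap: [0-6 ALLOC][7-10 ALLOC][11-15 ALLOC][16-30 FREE]
malloc(3): first-fit scan over [0-6 ALLOC][7-10 ALLOC][11-15 ALLOC][16-30 FREE] -> 16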